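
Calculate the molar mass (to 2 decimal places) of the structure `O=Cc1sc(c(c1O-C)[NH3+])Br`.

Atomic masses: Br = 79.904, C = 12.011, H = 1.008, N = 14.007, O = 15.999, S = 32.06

237.09

Molecular formula: C6H7BrNO2S+.
M = 1×79.904 + 6×12.011 + 7×1.008 + 1×14.007 + 2×15.999 + 1×32.06 = 237.09 g/mol.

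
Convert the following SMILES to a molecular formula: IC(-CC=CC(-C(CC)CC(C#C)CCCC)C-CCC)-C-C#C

Heavy atoms from the SMILES: 23 C, 1 I.
Implicit hydrogens by atom environment:
  10 × C: 2 H each → 20
  8 × C: 1 H each → 8
  3 × C: 3 H each → 9
  2 × C: no H
  1 × I: no H
  Total hydrogens = 37.
Molecular formula: C23H37I

C23H37I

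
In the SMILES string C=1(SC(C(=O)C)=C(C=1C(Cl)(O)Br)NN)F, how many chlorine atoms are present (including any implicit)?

The symbol for chlorine appears 1 time in the SMILES.

1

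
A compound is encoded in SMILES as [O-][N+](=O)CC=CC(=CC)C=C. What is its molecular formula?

C8H11NO2

Heavy atoms from the SMILES: 8 C, 1 N, 2 O.
Implicit hydrogens by atom environment:
  4 × C: 1 H each → 4
  2 × C: 2 H each → 4
  1 × C: 3 H
  1 × C: no H
  1 × N (charge +1): no H
  1 × O: no H
  1 × O (charge -1): no H
  Total hydrogens = 11.
Molecular formula: C8H11NO2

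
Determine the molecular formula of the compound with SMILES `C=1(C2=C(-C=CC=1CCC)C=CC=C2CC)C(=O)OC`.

Heavy atoms from the SMILES: 17 C, 2 O.
Implicit hydrogens by atom environment:
  5 × C (aromatic): 1 H each → 5
  5 × C (aromatic): no H
  3 × C: 3 H each → 9
  3 × C: 2 H each → 6
  2 × O: no H
  1 × C: no H
  Total hydrogens = 20.
Molecular formula: C17H20O2

C17H20O2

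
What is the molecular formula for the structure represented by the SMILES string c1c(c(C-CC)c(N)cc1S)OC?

Heavy atoms from the SMILES: 10 C, 1 N, 1 O, 1 S.
Implicit hydrogens by atom environment:
  4 × C (aromatic): no H
  2 × C: 3 H each → 6
  2 × C: 2 H each → 4
  2 × C (aromatic): 1 H each → 2
  1 × N: 2 H
  1 × O: no H
  1 × S: 1 H
  Total hydrogens = 15.
Molecular formula: C10H15NOS

C10H15NOS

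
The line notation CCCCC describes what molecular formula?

C5H12

Heavy atoms from the SMILES: 5 C.
Implicit hydrogens by atom environment:
  3 × C: 2 H each → 6
  2 × C: 3 H each → 6
  Total hydrogens = 12.
Molecular formula: C5H12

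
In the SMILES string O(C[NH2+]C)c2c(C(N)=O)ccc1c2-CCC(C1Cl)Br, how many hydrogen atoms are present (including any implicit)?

Hydrogens are implicit in SMILES; fill each atom to its normal valence:
  4 × C (aromatic): no H
  3 × C: 2 H each → 6
  2 × C (aromatic): 1 H each → 2
  2 × C: 1 H each → 2
  2 × O: no H
  1 × Br: no H
  1 × C: 3 H
  1 × C: no H
  1 × Cl: no H
  1 × N: 2 H
  1 × N (charge +1): 2 H
  Total hydrogens = 17.

17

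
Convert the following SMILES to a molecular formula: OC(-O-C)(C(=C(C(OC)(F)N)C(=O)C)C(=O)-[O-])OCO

C10H15FNO8-

Heavy atoms from the SMILES: 10 C, 1 F, 1 N, 8 O.
Implicit hydrogens by atom environment:
  6 × C: no H
  5 × O: no H
  3 × C: 3 H each → 9
  2 × O: 1 H each → 2
  1 × C: 2 H
  1 × F: no H
  1 × N: 2 H
  1 × O (charge -1): no H
  Total hydrogens = 15.
Net charge -1.
Molecular formula: C10H15FNO8-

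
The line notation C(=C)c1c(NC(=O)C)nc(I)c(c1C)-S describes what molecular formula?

C10H11IN2OS

Heavy atoms from the SMILES: 10 C, 1 I, 2 N, 1 O, 1 S.
Implicit hydrogens by atom environment:
  5 × C (aromatic): no H
  2 × C: 3 H each → 6
  1 × C: 2 H
  1 × C: 1 H
  1 × C: no H
  1 × I: no H
  1 × N: 1 H
  1 × N (aromatic): no H
  1 × O: no H
  1 × S: 1 H
  Total hydrogens = 11.
Molecular formula: C10H11IN2OS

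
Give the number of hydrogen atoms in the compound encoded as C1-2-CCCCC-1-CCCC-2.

Hydrogens are implicit in SMILES; fill each atom to its normal valence:
  8 × C: 2 H each → 16
  2 × C: 1 H each → 2
  Total hydrogens = 18.

18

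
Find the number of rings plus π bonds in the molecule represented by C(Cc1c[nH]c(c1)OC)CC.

3

Molecular formula from the SMILES: C9H15NO.
DoU = (2C + 2 + N − H − X)/2 = (2·9 + 2 + 1 − 15 − 0)/2 = 6/2 = 3.
(Structurally: 1 ring(s) + 2 π bond(s) = 3.)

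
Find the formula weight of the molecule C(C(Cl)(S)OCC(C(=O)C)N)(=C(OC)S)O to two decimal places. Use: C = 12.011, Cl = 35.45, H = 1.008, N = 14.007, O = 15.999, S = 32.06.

287.77

Molecular formula: C8H14ClNO4S2.
M = 8×12.011 + 1×35.45 + 14×1.008 + 1×14.007 + 4×15.999 + 2×32.06 = 287.77 g/mol.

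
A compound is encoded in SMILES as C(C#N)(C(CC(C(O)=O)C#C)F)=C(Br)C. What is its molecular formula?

Heavy atoms from the SMILES: 1 Br, 10 C, 1 F, 1 N, 2 O.
Implicit hydrogens by atom environment:
  5 × C: no H
  3 × C: 1 H each → 3
  1 × Br: no H
  1 × C: 3 H
  1 × C: 2 H
  1 × F: no H
  1 × N: no H
  1 × O: 1 H
  1 × O: no H
  Total hydrogens = 9.
Molecular formula: C10H9BrFNO2

C10H9BrFNO2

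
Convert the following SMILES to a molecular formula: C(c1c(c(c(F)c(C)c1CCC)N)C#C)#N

Heavy atoms from the SMILES: 13 C, 1 F, 2 N.
Implicit hydrogens by atom environment:
  6 × C (aromatic): no H
  2 × C: 3 H each → 6
  2 × C: 2 H each → 4
  2 × C: no H
  1 × C: 1 H
  1 × F: no H
  1 × N: 2 H
  1 × N: no H
  Total hydrogens = 13.
Molecular formula: C13H13FN2

C13H13FN2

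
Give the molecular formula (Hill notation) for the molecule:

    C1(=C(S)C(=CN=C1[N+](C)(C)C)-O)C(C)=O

C10H15N2O2S+

Heavy atoms from the SMILES: 10 C, 2 N, 2 O, 1 S.
Implicit hydrogens by atom environment:
  4 × C: 3 H each → 12
  4 × C (aromatic): no H
  1 × C (aromatic): 1 H
  1 × C: no H
  1 × N (aromatic): no H
  1 × N (charge +1): no H
  1 × O: 1 H
  1 × O: no H
  1 × S: 1 H
  Total hydrogens = 15.
Net charge +1.
Molecular formula: C10H15N2O2S+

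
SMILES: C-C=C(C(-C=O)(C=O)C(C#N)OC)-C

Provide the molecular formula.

Heavy atoms from the SMILES: 10 C, 1 N, 3 O.
Implicit hydrogens by atom environment:
  4 × C: 1 H each → 4
  3 × C: 3 H each → 9
  3 × C: no H
  3 × O: no H
  1 × N: no H
  Total hydrogens = 13.
Molecular formula: C10H13NO3

C10H13NO3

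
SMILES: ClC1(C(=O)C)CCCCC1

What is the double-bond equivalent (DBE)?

Molecular formula from the SMILES: C8H13ClO.
DoU = (2C + 2 + N − H − X)/2 = (2·8 + 2 + 0 − 13 − 1)/2 = 4/2 = 2.
(Structurally: 1 ring(s) + 1 π bond(s) = 2.)

2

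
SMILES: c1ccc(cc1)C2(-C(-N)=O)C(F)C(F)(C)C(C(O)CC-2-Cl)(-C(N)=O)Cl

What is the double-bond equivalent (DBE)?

Molecular formula from the SMILES: C16H18Cl2F2N2O3.
DoU = (2C + 2 + N − H − X)/2 = (2·16 + 2 + 2 − 18 − 4)/2 = 14/2 = 7.
(Structurally: 2 ring(s) + 5 π bond(s) = 7.)

7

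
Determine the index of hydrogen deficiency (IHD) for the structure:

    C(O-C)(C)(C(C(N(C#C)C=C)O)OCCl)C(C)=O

Molecular formula from the SMILES: C12H18ClNO4.
DoU = (2C + 2 + N − H − X)/2 = (2·12 + 2 + 1 − 18 − 1)/2 = 8/2 = 4.
(Structurally: 0 ring(s) + 4 π bond(s) = 4.)

4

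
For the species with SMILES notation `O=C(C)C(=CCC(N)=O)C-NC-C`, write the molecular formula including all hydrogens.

Heavy atoms from the SMILES: 9 C, 2 N, 2 O.
Implicit hydrogens by atom environment:
  3 × C: 2 H each → 6
  3 × C: no H
  2 × C: 3 H each → 6
  2 × O: no H
  1 × C: 1 H
  1 × N: 2 H
  1 × N: 1 H
  Total hydrogens = 16.
Molecular formula: C9H16N2O2

C9H16N2O2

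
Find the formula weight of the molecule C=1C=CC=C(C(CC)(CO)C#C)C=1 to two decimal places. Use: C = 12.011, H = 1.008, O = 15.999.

174.24

Molecular formula: C12H14O.
M = 12×12.011 + 14×1.008 + 1×15.999 = 174.24 g/mol.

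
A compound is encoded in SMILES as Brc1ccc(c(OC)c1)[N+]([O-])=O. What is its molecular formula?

C7H6BrNO3

Heavy atoms from the SMILES: 1 Br, 7 C, 1 N, 3 O.
Implicit hydrogens by atom environment:
  3 × C (aromatic): 1 H each → 3
  3 × C (aromatic): no H
  2 × O: no H
  1 × Br: no H
  1 × C: 3 H
  1 × N (charge +1): no H
  1 × O (charge -1): no H
  Total hydrogens = 6.
Molecular formula: C7H6BrNO3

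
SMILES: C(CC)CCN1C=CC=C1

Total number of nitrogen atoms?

The symbol for nitrogen appears 1 time in the SMILES.

1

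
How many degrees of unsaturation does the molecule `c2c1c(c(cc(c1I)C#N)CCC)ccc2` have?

Molecular formula from the SMILES: C14H12IN.
DoU = (2C + 2 + N − H − X)/2 = (2·14 + 2 + 1 − 12 − 1)/2 = 18/2 = 9.
(Structurally: 2 ring(s) + 7 π bond(s) = 9.)

9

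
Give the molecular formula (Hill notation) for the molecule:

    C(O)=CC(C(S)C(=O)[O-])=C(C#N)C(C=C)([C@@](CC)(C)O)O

Heavy atoms from the SMILES: 14 C, 1 N, 5 O, 1 S.
Implicit hydrogens by atom environment:
  6 × C: no H
  4 × C: 1 H each → 4
  3 × O: 1 H each → 3
  2 × C: 3 H each → 6
  2 × C: 2 H each → 4
  1 × N: no H
  1 × O: no H
  1 × O (charge -1): no H
  1 × S: 1 H
  Total hydrogens = 18.
Net charge -1.
Molecular formula: C14H18NO5S-

C14H18NO5S-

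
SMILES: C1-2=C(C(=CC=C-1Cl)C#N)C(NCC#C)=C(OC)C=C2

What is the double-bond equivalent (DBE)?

11

Molecular formula from the SMILES: C15H11ClN2O.
DoU = (2C + 2 + N − H − X)/2 = (2·15 + 2 + 2 − 11 − 1)/2 = 22/2 = 11.
(Structurally: 2 ring(s) + 9 π bond(s) = 11.)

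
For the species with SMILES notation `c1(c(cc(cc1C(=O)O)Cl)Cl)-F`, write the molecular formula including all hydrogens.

C7H3Cl2FO2

Heavy atoms from the SMILES: 7 C, 2 Cl, 1 F, 2 O.
Implicit hydrogens by atom environment:
  4 × C (aromatic): no H
  2 × C (aromatic): 1 H each → 2
  2 × Cl: no H
  1 × C: no H
  1 × F: no H
  1 × O: 1 H
  1 × O: no H
  Total hydrogens = 3.
Molecular formula: C7H3Cl2FO2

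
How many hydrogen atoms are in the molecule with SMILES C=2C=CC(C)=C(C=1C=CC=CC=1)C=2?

Hydrogens are implicit in SMILES; fill each atom to its normal valence:
  9 × C (aromatic): 1 H each → 9
  3 × C (aromatic): no H
  1 × C: 3 H
  Total hydrogens = 12.

12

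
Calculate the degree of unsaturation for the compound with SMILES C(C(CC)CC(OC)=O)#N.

Molecular formula from the SMILES: C7H11NO2.
DoU = (2C + 2 + N − H − X)/2 = (2·7 + 2 + 1 − 11 − 0)/2 = 6/2 = 3.
(Structurally: 0 ring(s) + 3 π bond(s) = 3.)

3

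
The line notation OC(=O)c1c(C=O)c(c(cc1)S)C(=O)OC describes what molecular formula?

C10H8O5S

Heavy atoms from the SMILES: 10 C, 5 O, 1 S.
Implicit hydrogens by atom environment:
  4 × C (aromatic): no H
  4 × O: no H
  2 × C (aromatic): 1 H each → 2
  2 × C: no H
  1 × C: 3 H
  1 × C: 1 H
  1 × O: 1 H
  1 × S: 1 H
  Total hydrogens = 8.
Molecular formula: C10H8O5S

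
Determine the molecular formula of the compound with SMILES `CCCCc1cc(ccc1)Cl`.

Heavy atoms from the SMILES: 10 C, 1 Cl.
Implicit hydrogens by atom environment:
  4 × C (aromatic): 1 H each → 4
  3 × C: 2 H each → 6
  2 × C (aromatic): no H
  1 × C: 3 H
  1 × Cl: no H
  Total hydrogens = 13.
Molecular formula: C10H13Cl

C10H13Cl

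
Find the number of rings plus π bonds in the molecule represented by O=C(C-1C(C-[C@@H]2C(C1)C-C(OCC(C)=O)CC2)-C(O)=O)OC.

Molecular formula from the SMILES: C16H24O6.
DoU = (2C + 2 + N − H − X)/2 = (2·16 + 2 + 0 − 24 − 0)/2 = 10/2 = 5.
(Structurally: 2 ring(s) + 3 π bond(s) = 5.)

5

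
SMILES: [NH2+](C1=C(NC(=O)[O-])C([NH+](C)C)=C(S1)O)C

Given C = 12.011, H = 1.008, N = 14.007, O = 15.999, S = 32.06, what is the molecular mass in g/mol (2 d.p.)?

232.28

Molecular formula: C8H14N3O3S+.
M = 8×12.011 + 14×1.008 + 3×14.007 + 3×15.999 + 1×32.06 = 232.28 g/mol.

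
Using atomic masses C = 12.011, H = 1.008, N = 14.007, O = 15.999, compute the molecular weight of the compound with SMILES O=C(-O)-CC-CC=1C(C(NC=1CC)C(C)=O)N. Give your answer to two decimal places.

Molecular formula: C12H20N2O3.
M = 12×12.011 + 20×1.008 + 2×14.007 + 3×15.999 = 240.30 g/mol.

240.30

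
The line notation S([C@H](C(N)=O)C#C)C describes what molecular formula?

C5H7NOS

Heavy atoms from the SMILES: 5 C, 1 N, 1 O, 1 S.
Implicit hydrogens by atom environment:
  2 × C: 1 H each → 2
  2 × C: no H
  1 × C: 3 H
  1 × N: 2 H
  1 × O: no H
  1 × S: no H
  Total hydrogens = 7.
Molecular formula: C5H7NOS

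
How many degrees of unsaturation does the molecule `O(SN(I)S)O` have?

0

Molecular formula from the SMILES: H2INO2S2.
DoU = (2C + 2 + N − H − X)/2 = (2·0 + 2 + 1 − 2 − 1)/2 = 0/2 = 0.
(Structurally: 0 ring(s) + 0 π bond(s) = 0.)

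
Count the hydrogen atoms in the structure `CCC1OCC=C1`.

10

Hydrogens are implicit in SMILES; fill each atom to its normal valence:
  3 × C: 1 H each → 3
  2 × C: 2 H each → 4
  1 × C: 3 H
  1 × O: no H
  Total hydrogens = 10.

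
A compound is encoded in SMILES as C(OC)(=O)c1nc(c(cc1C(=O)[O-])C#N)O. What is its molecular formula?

Heavy atoms from the SMILES: 9 C, 2 N, 5 O.
Implicit hydrogens by atom environment:
  4 × C (aromatic): no H
  3 × C: no H
  3 × O: no H
  1 × C: 3 H
  1 × C (aromatic): 1 H
  1 × N (aromatic): no H
  1 × N: no H
  1 × O: 1 H
  1 × O (charge -1): no H
  Total hydrogens = 5.
Net charge -1.
Molecular formula: C9H5N2O5-

C9H5N2O5-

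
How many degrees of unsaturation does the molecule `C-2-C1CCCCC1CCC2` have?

2

Molecular formula from the SMILES: C10H18.
DoU = (2C + 2 + N − H − X)/2 = (2·10 + 2 + 0 − 18 − 0)/2 = 4/2 = 2.
(Structurally: 2 ring(s) + 0 π bond(s) = 2.)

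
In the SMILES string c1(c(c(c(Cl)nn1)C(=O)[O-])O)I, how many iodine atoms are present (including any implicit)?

The symbol for iodine appears 1 time in the SMILES.

1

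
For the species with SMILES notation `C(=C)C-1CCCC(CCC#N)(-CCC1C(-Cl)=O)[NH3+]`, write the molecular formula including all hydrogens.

C14H22ClN2O+

Heavy atoms from the SMILES: 14 C, 1 Cl, 2 N, 1 O.
Implicit hydrogens by atom environment:
  8 × C: 2 H each → 16
  3 × C: 1 H each → 3
  3 × C: no H
  1 × Cl: no H
  1 × N (charge +1): 3 H
  1 × N: no H
  1 × O: no H
  Total hydrogens = 22.
Net charge +1.
Molecular formula: C14H22ClN2O+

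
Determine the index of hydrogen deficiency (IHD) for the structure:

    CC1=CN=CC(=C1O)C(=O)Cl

Molecular formula from the SMILES: C7H6ClNO2.
DoU = (2C + 2 + N − H − X)/2 = (2·7 + 2 + 1 − 6 − 1)/2 = 10/2 = 5.
(Structurally: 1 ring(s) + 4 π bond(s) = 5.)

5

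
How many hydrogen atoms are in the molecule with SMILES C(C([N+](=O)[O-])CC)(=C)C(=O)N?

10

Hydrogens are implicit in SMILES; fill each atom to its normal valence:
  2 × C: 2 H each → 4
  2 × C: no H
  2 × O: no H
  1 × C: 3 H
  1 × C: 1 H
  1 × N: 2 H
  1 × N (charge +1): no H
  1 × O (charge -1): no H
  Total hydrogens = 10.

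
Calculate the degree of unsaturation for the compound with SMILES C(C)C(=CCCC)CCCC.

1

Molecular formula from the SMILES: C11H22.
DoU = (2C + 2 + N − H − X)/2 = (2·11 + 2 + 0 − 22 − 0)/2 = 2/2 = 1.
(Structurally: 0 ring(s) + 1 π bond(s) = 1.)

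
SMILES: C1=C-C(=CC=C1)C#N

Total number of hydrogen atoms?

5

Hydrogens are implicit in SMILES; fill each atom to its normal valence:
  5 × C (aromatic): 1 H each → 5
  1 × C (aromatic): no H
  1 × C: no H
  1 × N: no H
  Total hydrogens = 5.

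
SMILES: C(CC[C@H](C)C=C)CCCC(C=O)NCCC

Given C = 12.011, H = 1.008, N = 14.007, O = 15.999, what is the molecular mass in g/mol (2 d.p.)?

Molecular formula: C15H29NO.
M = 15×12.011 + 29×1.008 + 1×14.007 + 1×15.999 = 239.40 g/mol.

239.40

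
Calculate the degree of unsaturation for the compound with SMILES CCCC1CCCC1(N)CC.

1

Molecular formula from the SMILES: C10H21N.
DoU = (2C + 2 + N − H − X)/2 = (2·10 + 2 + 1 − 21 − 0)/2 = 2/2 = 1.
(Structurally: 1 ring(s) + 0 π bond(s) = 1.)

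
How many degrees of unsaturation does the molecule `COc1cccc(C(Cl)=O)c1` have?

Molecular formula from the SMILES: C8H7ClO2.
DoU = (2C + 2 + N − H − X)/2 = (2·8 + 2 + 0 − 7 − 1)/2 = 10/2 = 5.
(Structurally: 1 ring(s) + 4 π bond(s) = 5.)

5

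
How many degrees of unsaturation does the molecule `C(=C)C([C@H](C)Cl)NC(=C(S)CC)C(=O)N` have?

Molecular formula from the SMILES: C10H17ClN2OS.
DoU = (2C + 2 + N − H − X)/2 = (2·10 + 2 + 2 − 17 − 1)/2 = 6/2 = 3.
(Structurally: 0 ring(s) + 3 π bond(s) = 3.)

3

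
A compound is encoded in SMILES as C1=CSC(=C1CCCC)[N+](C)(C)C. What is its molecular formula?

Heavy atoms from the SMILES: 11 C, 1 N, 1 S.
Implicit hydrogens by atom environment:
  4 × C: 3 H each → 12
  3 × C: 2 H each → 6
  2 × C (aromatic): 1 H each → 2
  2 × C (aromatic): no H
  1 × N (charge +1): no H
  1 × S (aromatic): no H
  Total hydrogens = 20.
Net charge +1.
Molecular formula: C11H20NS+

C11H20NS+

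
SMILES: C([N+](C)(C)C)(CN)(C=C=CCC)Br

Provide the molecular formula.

C10H20BrN2+

Heavy atoms from the SMILES: 1 Br, 10 C, 2 N.
Implicit hydrogens by atom environment:
  4 × C: 3 H each → 12
  2 × C: 2 H each → 4
  2 × C: 1 H each → 2
  2 × C: no H
  1 × Br: no H
  1 × N: 2 H
  1 × N (charge +1): no H
  Total hydrogens = 20.
Net charge +1.
Molecular formula: C10H20BrN2+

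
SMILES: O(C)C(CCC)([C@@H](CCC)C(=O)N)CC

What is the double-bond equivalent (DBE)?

1

Molecular formula from the SMILES: C12H25NO2.
DoU = (2C + 2 + N − H − X)/2 = (2·12 + 2 + 1 − 25 − 0)/2 = 2/2 = 1.
(Structurally: 0 ring(s) + 1 π bond(s) = 1.)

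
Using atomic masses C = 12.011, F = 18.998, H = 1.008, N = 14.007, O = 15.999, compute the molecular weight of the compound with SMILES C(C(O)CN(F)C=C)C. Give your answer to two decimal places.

Molecular formula: C6H12FNO.
M = 6×12.011 + 1×18.998 + 12×1.008 + 1×14.007 + 1×15.999 = 133.17 g/mol.

133.17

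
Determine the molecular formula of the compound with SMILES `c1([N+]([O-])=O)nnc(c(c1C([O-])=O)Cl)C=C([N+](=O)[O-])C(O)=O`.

Heavy atoms from the SMILES: 8 C, 1 Cl, 4 N, 8 O.
Implicit hydrogens by atom environment:
  4 × C (aromatic): no H
  4 × O: no H
  3 × C: no H
  3 × O (charge -1): no H
  2 × N (aromatic): no H
  2 × N (charge +1): no H
  1 × C: 1 H
  1 × Cl: no H
  1 × O: 1 H
  Total hydrogens = 2.
Net charge -1.
Molecular formula: C8H2ClN4O8-

C8H2ClN4O8-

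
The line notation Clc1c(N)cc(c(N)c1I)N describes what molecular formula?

C6H7ClIN3

Heavy atoms from the SMILES: 6 C, 1 Cl, 1 I, 3 N.
Implicit hydrogens by atom environment:
  5 × C (aromatic): no H
  3 × N: 2 H each → 6
  1 × C (aromatic): 1 H
  1 × Cl: no H
  1 × I: no H
  Total hydrogens = 7.
Molecular formula: C6H7ClIN3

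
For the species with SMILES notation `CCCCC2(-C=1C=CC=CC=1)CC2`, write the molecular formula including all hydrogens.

C13H18

Heavy atoms from the SMILES: 13 C.
Implicit hydrogens by atom environment:
  5 × C: 2 H each → 10
  5 × C (aromatic): 1 H each → 5
  1 × C: 3 H
  1 × C: no H
  1 × C (aromatic): no H
  Total hydrogens = 18.
Molecular formula: C13H18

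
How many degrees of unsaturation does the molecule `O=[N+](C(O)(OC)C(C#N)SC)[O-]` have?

3

Molecular formula from the SMILES: C5H8N2O4S.
DoU = (2C + 2 + N − H − X)/2 = (2·5 + 2 + 2 − 8 − 0)/2 = 6/2 = 3.
(Structurally: 0 ring(s) + 3 π bond(s) = 3.)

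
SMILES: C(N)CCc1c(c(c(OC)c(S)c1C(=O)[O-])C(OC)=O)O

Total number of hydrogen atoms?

Hydrogens are implicit in SMILES; fill each atom to its normal valence:
  6 × C (aromatic): no H
  4 × O: no H
  3 × C: 2 H each → 6
  2 × C: 3 H each → 6
  2 × C: no H
  1 × N: 2 H
  1 × O: 1 H
  1 × O (charge -1): no H
  1 × S: 1 H
  Total hydrogens = 16.

16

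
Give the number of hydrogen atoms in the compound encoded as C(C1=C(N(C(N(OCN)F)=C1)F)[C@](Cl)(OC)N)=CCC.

17

Hydrogens are implicit in SMILES; fill each atom to its normal valence:
  3 × C (aromatic): no H
  2 × C: 3 H each → 6
  2 × C: 2 H each → 4
  2 × C: 1 H each → 2
  2 × F: no H
  2 × N: 2 H each → 4
  2 × O: no H
  1 × C (aromatic): 1 H
  1 × C: no H
  1 × Cl: no H
  1 × N (aromatic): no H
  1 × N: no H
  Total hydrogens = 17.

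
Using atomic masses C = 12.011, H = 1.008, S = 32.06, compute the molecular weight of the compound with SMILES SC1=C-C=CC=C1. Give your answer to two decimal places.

110.17

Molecular formula: C6H6S.
M = 6×12.011 + 6×1.008 + 1×32.06 = 110.17 g/mol.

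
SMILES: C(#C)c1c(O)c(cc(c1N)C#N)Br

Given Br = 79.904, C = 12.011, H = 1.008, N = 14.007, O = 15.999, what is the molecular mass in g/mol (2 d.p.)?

Molecular formula: C9H5BrN2O.
M = 1×79.904 + 9×12.011 + 5×1.008 + 2×14.007 + 1×15.999 = 237.06 g/mol.

237.06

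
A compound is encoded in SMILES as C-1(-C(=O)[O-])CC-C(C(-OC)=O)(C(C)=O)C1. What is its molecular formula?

C10H13O5-

Heavy atoms from the SMILES: 10 C, 5 O.
Implicit hydrogens by atom environment:
  4 × C: no H
  4 × O: no H
  3 × C: 2 H each → 6
  2 × C: 3 H each → 6
  1 × C: 1 H
  1 × O (charge -1): no H
  Total hydrogens = 13.
Net charge -1.
Molecular formula: C10H13O5-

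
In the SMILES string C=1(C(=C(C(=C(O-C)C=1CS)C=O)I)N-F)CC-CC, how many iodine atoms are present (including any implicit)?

1

The symbol for iodine appears 1 time in the SMILES.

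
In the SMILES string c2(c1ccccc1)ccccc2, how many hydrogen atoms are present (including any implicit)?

10

Hydrogens are implicit in SMILES; fill each atom to its normal valence:
  10 × C (aromatic): 1 H each → 10
  2 × C (aromatic): no H
  Total hydrogens = 10.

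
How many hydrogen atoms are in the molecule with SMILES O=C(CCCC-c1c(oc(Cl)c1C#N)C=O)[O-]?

Hydrogens are implicit in SMILES; fill each atom to its normal valence:
  4 × C: 2 H each → 8
  4 × C (aromatic): no H
  2 × C: no H
  2 × O: no H
  1 × C: 1 H
  1 × Cl: no H
  1 × N: no H
  1 × O (aromatic): no H
  1 × O (charge -1): no H
  Total hydrogens = 9.

9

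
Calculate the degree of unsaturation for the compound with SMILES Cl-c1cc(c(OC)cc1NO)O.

4

Molecular formula from the SMILES: C7H8ClNO3.
DoU = (2C + 2 + N − H − X)/2 = (2·7 + 2 + 1 − 8 − 1)/2 = 8/2 = 4.
(Structurally: 1 ring(s) + 3 π bond(s) = 4.)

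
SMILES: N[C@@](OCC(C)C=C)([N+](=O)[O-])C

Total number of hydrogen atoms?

Hydrogens are implicit in SMILES; fill each atom to its normal valence:
  2 × C: 3 H each → 6
  2 × C: 2 H each → 4
  2 × C: 1 H each → 2
  2 × O: no H
  1 × C: no H
  1 × N: 2 H
  1 × N (charge +1): no H
  1 × O (charge -1): no H
  Total hydrogens = 14.

14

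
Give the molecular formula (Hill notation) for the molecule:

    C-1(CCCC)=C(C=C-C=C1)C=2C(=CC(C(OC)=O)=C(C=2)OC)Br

Heavy atoms from the SMILES: 1 Br, 19 C, 3 O.
Implicit hydrogens by atom environment:
  6 × C (aromatic): 1 H each → 6
  6 × C (aromatic): no H
  3 × C: 3 H each → 9
  3 × C: 2 H each → 6
  3 × O: no H
  1 × Br: no H
  1 × C: no H
  Total hydrogens = 21.
Molecular formula: C19H21BrO3

C19H21BrO3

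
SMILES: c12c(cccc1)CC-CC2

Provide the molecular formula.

Heavy atoms from the SMILES: 10 C.
Implicit hydrogens by atom environment:
  4 × C: 2 H each → 8
  4 × C (aromatic): 1 H each → 4
  2 × C (aromatic): no H
  Total hydrogens = 12.
Molecular formula: C10H12

C10H12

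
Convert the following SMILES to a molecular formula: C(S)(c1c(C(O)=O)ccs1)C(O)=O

Heavy atoms from the SMILES: 7 C, 4 O, 2 S.
Implicit hydrogens by atom environment:
  2 × C (aromatic): 1 H each → 2
  2 × C (aromatic): no H
  2 × C: no H
  2 × O: 1 H each → 2
  2 × O: no H
  1 × C: 1 H
  1 × S: 1 H
  1 × S (aromatic): no H
  Total hydrogens = 6.
Molecular formula: C7H6O4S2

C7H6O4S2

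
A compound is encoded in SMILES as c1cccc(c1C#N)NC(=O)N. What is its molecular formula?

Heavy atoms from the SMILES: 8 C, 3 N, 1 O.
Implicit hydrogens by atom environment:
  4 × C (aromatic): 1 H each → 4
  2 × C (aromatic): no H
  2 × C: no H
  1 × N: 2 H
  1 × N: 1 H
  1 × N: no H
  1 × O: no H
  Total hydrogens = 7.
Molecular formula: C8H7N3O

C8H7N3O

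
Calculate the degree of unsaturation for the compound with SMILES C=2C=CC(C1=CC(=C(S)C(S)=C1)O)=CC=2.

8

Molecular formula from the SMILES: C12H10OS2.
DoU = (2C + 2 + N − H − X)/2 = (2·12 + 2 + 0 − 10 − 0)/2 = 16/2 = 8.
(Structurally: 2 ring(s) + 6 π bond(s) = 8.)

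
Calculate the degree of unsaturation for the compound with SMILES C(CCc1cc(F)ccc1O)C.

Molecular formula from the SMILES: C10H13FO.
DoU = (2C + 2 + N − H − X)/2 = (2·10 + 2 + 0 − 13 − 1)/2 = 8/2 = 4.
(Structurally: 1 ring(s) + 3 π bond(s) = 4.)

4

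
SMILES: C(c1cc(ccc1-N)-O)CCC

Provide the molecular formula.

C10H15NO

Heavy atoms from the SMILES: 10 C, 1 N, 1 O.
Implicit hydrogens by atom environment:
  3 × C: 2 H each → 6
  3 × C (aromatic): 1 H each → 3
  3 × C (aromatic): no H
  1 × C: 3 H
  1 × N: 2 H
  1 × O: 1 H
  Total hydrogens = 15.
Molecular formula: C10H15NO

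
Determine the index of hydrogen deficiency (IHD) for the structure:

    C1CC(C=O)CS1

Molecular formula from the SMILES: C5H8OS.
DoU = (2C + 2 + N − H − X)/2 = (2·5 + 2 + 0 − 8 − 0)/2 = 4/2 = 2.
(Structurally: 1 ring(s) + 1 π bond(s) = 2.)

2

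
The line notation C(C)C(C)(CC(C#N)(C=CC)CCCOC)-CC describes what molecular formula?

Heavy atoms from the SMILES: 16 C, 1 N, 1 O.
Implicit hydrogens by atom environment:
  6 × C: 2 H each → 12
  5 × C: 3 H each → 15
  3 × C: no H
  2 × C: 1 H each → 2
  1 × N: no H
  1 × O: no H
  Total hydrogens = 29.
Molecular formula: C16H29NO

C16H29NO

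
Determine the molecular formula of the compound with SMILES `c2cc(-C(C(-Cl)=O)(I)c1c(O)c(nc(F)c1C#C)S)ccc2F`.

C15H7ClF2INO2S

Heavy atoms from the SMILES: 15 C, 1 Cl, 2 F, 1 I, 1 N, 2 O, 1 S.
Implicit hydrogens by atom environment:
  7 × C (aromatic): no H
  4 × C (aromatic): 1 H each → 4
  3 × C: no H
  2 × F: no H
  1 × C: 1 H
  1 × Cl: no H
  1 × I: no H
  1 × N (aromatic): no H
  1 × O: 1 H
  1 × O: no H
  1 × S: 1 H
  Total hydrogens = 7.
Molecular formula: C15H7ClF2INO2S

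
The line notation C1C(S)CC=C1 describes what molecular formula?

Heavy atoms from the SMILES: 5 C, 1 S.
Implicit hydrogens by atom environment:
  3 × C: 1 H each → 3
  2 × C: 2 H each → 4
  1 × S: 1 H
  Total hydrogens = 8.
Molecular formula: C5H8S

C5H8S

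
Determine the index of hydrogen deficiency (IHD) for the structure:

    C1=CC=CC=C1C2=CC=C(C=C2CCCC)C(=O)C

9

Molecular formula from the SMILES: C18H20O.
DoU = (2C + 2 + N − H − X)/2 = (2·18 + 2 + 0 − 20 − 0)/2 = 18/2 = 9.
(Structurally: 2 ring(s) + 7 π bond(s) = 9.)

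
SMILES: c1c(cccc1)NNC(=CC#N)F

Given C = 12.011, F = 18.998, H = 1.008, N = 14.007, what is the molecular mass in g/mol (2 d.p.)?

Molecular formula: C9H8FN3.
M = 9×12.011 + 1×18.998 + 8×1.008 + 3×14.007 = 177.18 g/mol.

177.18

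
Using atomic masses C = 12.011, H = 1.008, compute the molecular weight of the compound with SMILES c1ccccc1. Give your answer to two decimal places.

78.11

Molecular formula: C6H6.
M = 6×12.011 + 6×1.008 = 78.11 g/mol.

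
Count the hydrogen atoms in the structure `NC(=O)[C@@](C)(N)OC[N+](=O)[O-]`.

9

Hydrogens are implicit in SMILES; fill each atom to its normal valence:
  3 × O: no H
  2 × C: no H
  2 × N: 2 H each → 4
  1 × C: 3 H
  1 × C: 2 H
  1 × N (charge +1): no H
  1 × O (charge -1): no H
  Total hydrogens = 9.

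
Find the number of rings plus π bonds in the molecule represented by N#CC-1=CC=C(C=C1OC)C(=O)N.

Molecular formula from the SMILES: C9H8N2O2.
DoU = (2C + 2 + N − H − X)/2 = (2·9 + 2 + 2 − 8 − 0)/2 = 14/2 = 7.
(Structurally: 1 ring(s) + 6 π bond(s) = 7.)

7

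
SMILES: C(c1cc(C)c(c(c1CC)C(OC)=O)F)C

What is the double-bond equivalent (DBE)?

5

Molecular formula from the SMILES: C13H17FO2.
DoU = (2C + 2 + N − H − X)/2 = (2·13 + 2 + 0 − 17 − 1)/2 = 10/2 = 5.
(Structurally: 1 ring(s) + 4 π bond(s) = 5.)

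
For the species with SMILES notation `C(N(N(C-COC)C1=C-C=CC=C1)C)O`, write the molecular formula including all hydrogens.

Heavy atoms from the SMILES: 11 C, 2 N, 2 O.
Implicit hydrogens by atom environment:
  5 × C (aromatic): 1 H each → 5
  3 × C: 2 H each → 6
  2 × C: 3 H each → 6
  2 × N: no H
  1 × C (aromatic): no H
  1 × O: 1 H
  1 × O: no H
  Total hydrogens = 18.
Molecular formula: C11H18N2O2

C11H18N2O2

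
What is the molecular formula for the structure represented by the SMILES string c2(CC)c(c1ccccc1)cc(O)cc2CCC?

Heavy atoms from the SMILES: 17 C, 1 O.
Implicit hydrogens by atom environment:
  7 × C (aromatic): 1 H each → 7
  5 × C (aromatic): no H
  3 × C: 2 H each → 6
  2 × C: 3 H each → 6
  1 × O: 1 H
  Total hydrogens = 20.
Molecular formula: C17H20O

C17H20O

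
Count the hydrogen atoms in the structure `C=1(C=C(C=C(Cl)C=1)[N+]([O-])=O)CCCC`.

12

Hydrogens are implicit in SMILES; fill each atom to its normal valence:
  3 × C: 2 H each → 6
  3 × C (aromatic): 1 H each → 3
  3 × C (aromatic): no H
  1 × C: 3 H
  1 × Cl: no H
  1 × N (charge +1): no H
  1 × O: no H
  1 × O (charge -1): no H
  Total hydrogens = 12.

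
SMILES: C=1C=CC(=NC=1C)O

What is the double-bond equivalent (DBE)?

4

Molecular formula from the SMILES: C6H7NO.
DoU = (2C + 2 + N − H − X)/2 = (2·6 + 2 + 1 − 7 − 0)/2 = 8/2 = 4.
(Structurally: 1 ring(s) + 3 π bond(s) = 4.)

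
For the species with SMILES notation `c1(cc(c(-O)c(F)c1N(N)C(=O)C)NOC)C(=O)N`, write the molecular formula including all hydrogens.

C10H13FN4O4

Heavy atoms from the SMILES: 10 C, 1 F, 4 N, 4 O.
Implicit hydrogens by atom environment:
  5 × C (aromatic): no H
  3 × O: no H
  2 × C: 3 H each → 6
  2 × C: no H
  2 × N: 2 H each → 4
  1 × C (aromatic): 1 H
  1 × F: no H
  1 × N: 1 H
  1 × N: no H
  1 × O: 1 H
  Total hydrogens = 13.
Molecular formula: C10H13FN4O4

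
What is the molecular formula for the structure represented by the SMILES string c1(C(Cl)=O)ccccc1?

C7H5ClO

Heavy atoms from the SMILES: 7 C, 1 Cl, 1 O.
Implicit hydrogens by atom environment:
  5 × C (aromatic): 1 H each → 5
  1 × C (aromatic): no H
  1 × C: no H
  1 × Cl: no H
  1 × O: no H
  Total hydrogens = 5.
Molecular formula: C7H5ClO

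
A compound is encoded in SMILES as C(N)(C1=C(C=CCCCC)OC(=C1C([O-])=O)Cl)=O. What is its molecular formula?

Heavy atoms from the SMILES: 12 C, 1 Cl, 1 N, 4 O.
Implicit hydrogens by atom environment:
  4 × C (aromatic): no H
  3 × C: 2 H each → 6
  2 × C: 1 H each → 2
  2 × C: no H
  2 × O: no H
  1 × C: 3 H
  1 × Cl: no H
  1 × N: 2 H
  1 × O (aromatic): no H
  1 × O (charge -1): no H
  Total hydrogens = 13.
Net charge -1.
Molecular formula: C12H13ClNO4-

C12H13ClNO4-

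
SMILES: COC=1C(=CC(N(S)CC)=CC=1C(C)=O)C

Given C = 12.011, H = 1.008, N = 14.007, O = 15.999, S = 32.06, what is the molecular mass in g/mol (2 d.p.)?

Molecular formula: C12H17NO2S.
M = 12×12.011 + 17×1.008 + 1×14.007 + 2×15.999 + 1×32.06 = 239.33 g/mol.

239.33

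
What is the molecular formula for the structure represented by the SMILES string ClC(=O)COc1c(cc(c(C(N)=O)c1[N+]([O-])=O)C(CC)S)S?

C12H13ClN2O5S2

Heavy atoms from the SMILES: 12 C, 1 Cl, 2 N, 5 O, 2 S.
Implicit hydrogens by atom environment:
  5 × C (aromatic): no H
  4 × O: no H
  2 × C: 2 H each → 4
  2 × C: no H
  2 × S: 1 H each → 2
  1 × C: 3 H
  1 × C (aromatic): 1 H
  1 × C: 1 H
  1 × Cl: no H
  1 × N: 2 H
  1 × N (charge +1): no H
  1 × O (charge -1): no H
  Total hydrogens = 13.
Molecular formula: C12H13ClN2O5S2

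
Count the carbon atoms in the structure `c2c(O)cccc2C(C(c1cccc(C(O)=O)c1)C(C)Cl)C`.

18

The symbol for carbon appears 18 times in the SMILES. Lowercase c denotes aromatic carbon and counts toward C.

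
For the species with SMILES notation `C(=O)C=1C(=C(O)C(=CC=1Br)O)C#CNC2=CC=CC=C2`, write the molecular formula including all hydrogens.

Heavy atoms from the SMILES: 1 Br, 15 C, 1 N, 3 O.
Implicit hydrogens by atom environment:
  6 × C (aromatic): 1 H each → 6
  6 × C (aromatic): no H
  2 × C: no H
  2 × O: 1 H each → 2
  1 × Br: no H
  1 × C: 1 H
  1 × N: 1 H
  1 × O: no H
  Total hydrogens = 10.
Molecular formula: C15H10BrNO3

C15H10BrNO3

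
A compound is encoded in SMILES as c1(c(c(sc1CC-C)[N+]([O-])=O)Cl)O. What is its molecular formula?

Heavy atoms from the SMILES: 7 C, 1 Cl, 1 N, 3 O, 1 S.
Implicit hydrogens by atom environment:
  4 × C (aromatic): no H
  2 × C: 2 H each → 4
  1 × C: 3 H
  1 × Cl: no H
  1 × N (charge +1): no H
  1 × O: 1 H
  1 × O: no H
  1 × O (charge -1): no H
  1 × S (aromatic): no H
  Total hydrogens = 8.
Molecular formula: C7H8ClNO3S

C7H8ClNO3S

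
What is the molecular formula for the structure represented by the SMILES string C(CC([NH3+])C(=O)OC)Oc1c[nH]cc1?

Heavy atoms from the SMILES: 9 C, 2 N, 3 O.
Implicit hydrogens by atom environment:
  3 × C (aromatic): 1 H each → 3
  3 × O: no H
  2 × C: 2 H each → 4
  1 × C: 3 H
  1 × C: 1 H
  1 × C (aromatic): no H
  1 × C: no H
  1 × N (charge +1): 3 H
  1 × N (aromatic): 1 H
  Total hydrogens = 15.
Net charge +1.
Molecular formula: C9H15N2O3+

C9H15N2O3+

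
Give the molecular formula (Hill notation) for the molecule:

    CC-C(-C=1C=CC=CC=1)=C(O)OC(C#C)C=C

Heavy atoms from the SMILES: 15 C, 2 O.
Implicit hydrogens by atom environment:
  5 × C (aromatic): 1 H each → 5
  3 × C: 1 H each → 3
  3 × C: no H
  2 × C: 2 H each → 4
  1 × C: 3 H
  1 × C (aromatic): no H
  1 × O: 1 H
  1 × O: no H
  Total hydrogens = 16.
Molecular formula: C15H16O2

C15H16O2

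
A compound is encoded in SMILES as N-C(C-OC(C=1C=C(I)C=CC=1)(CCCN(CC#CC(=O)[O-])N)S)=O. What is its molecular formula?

C16H19IN3O4S-

Heavy atoms from the SMILES: 16 C, 1 I, 3 N, 4 O, 1 S.
Implicit hydrogens by atom environment:
  5 × C: 2 H each → 10
  5 × C: no H
  4 × C (aromatic): 1 H each → 4
  3 × O: no H
  2 × C (aromatic): no H
  2 × N: 2 H each → 4
  1 × I: no H
  1 × N: no H
  1 × O (charge -1): no H
  1 × S: 1 H
  Total hydrogens = 19.
Net charge -1.
Molecular formula: C16H19IN3O4S-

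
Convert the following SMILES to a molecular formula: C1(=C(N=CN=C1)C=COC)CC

Heavy atoms from the SMILES: 9 C, 2 N, 1 O.
Implicit hydrogens by atom environment:
  2 × C: 3 H each → 6
  2 × C (aromatic): 1 H each → 2
  2 × C: 1 H each → 2
  2 × C (aromatic): no H
  2 × N (aromatic): no H
  1 × C: 2 H
  1 × O: no H
  Total hydrogens = 12.
Molecular formula: C9H12N2O

C9H12N2O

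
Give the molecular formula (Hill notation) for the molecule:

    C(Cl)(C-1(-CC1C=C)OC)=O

Heavy atoms from the SMILES: 7 C, 1 Cl, 2 O.
Implicit hydrogens by atom environment:
  2 × C: 2 H each → 4
  2 × C: 1 H each → 2
  2 × C: no H
  2 × O: no H
  1 × C: 3 H
  1 × Cl: no H
  Total hydrogens = 9.
Molecular formula: C7H9ClO2

C7H9ClO2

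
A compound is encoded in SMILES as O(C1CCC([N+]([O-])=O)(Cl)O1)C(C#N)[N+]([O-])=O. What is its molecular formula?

Heavy atoms from the SMILES: 6 C, 1 Cl, 3 N, 6 O.
Implicit hydrogens by atom environment:
  4 × O: no H
  2 × C: 2 H each → 4
  2 × C: 1 H each → 2
  2 × C: no H
  2 × N (charge +1): no H
  2 × O (charge -1): no H
  1 × Cl: no H
  1 × N: no H
  Total hydrogens = 6.
Molecular formula: C6H6ClN3O6

C6H6ClN3O6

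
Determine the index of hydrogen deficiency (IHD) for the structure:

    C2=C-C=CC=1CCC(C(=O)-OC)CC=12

6

Molecular formula from the SMILES: C12H14O2.
DoU = (2C + 2 + N − H − X)/2 = (2·12 + 2 + 0 − 14 − 0)/2 = 12/2 = 6.
(Structurally: 2 ring(s) + 4 π bond(s) = 6.)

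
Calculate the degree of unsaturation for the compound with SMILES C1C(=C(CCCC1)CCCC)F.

Molecular formula from the SMILES: C11H19F.
DoU = (2C + 2 + N − H − X)/2 = (2·11 + 2 + 0 − 19 − 1)/2 = 4/2 = 2.
(Structurally: 1 ring(s) + 1 π bond(s) = 2.)

2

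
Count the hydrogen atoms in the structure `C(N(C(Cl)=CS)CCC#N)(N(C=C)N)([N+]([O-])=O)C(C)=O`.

14

Hydrogens are implicit in SMILES; fill each atom to its normal valence:
  4 × C: no H
  3 × C: 2 H each → 6
  3 × N: no H
  2 × C: 1 H each → 2
  2 × O: no H
  1 × C: 3 H
  1 × Cl: no H
  1 × N: 2 H
  1 × N (charge +1): no H
  1 × O (charge -1): no H
  1 × S: 1 H
  Total hydrogens = 14.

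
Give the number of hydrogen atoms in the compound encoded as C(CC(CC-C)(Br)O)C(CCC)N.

22

Hydrogens are implicit in SMILES; fill each atom to its normal valence:
  6 × C: 2 H each → 12
  2 × C: 3 H each → 6
  1 × Br: no H
  1 × C: 1 H
  1 × C: no H
  1 × N: 2 H
  1 × O: 1 H
  Total hydrogens = 22.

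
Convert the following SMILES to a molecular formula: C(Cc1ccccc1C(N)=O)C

Heavy atoms from the SMILES: 10 C, 1 N, 1 O.
Implicit hydrogens by atom environment:
  4 × C (aromatic): 1 H each → 4
  2 × C: 2 H each → 4
  2 × C (aromatic): no H
  1 × C: 3 H
  1 × C: no H
  1 × N: 2 H
  1 × O: no H
  Total hydrogens = 13.
Molecular formula: C10H13NO

C10H13NO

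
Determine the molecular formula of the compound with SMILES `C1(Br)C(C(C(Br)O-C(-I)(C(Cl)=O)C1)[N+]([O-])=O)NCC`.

C9H12Br2ClIN2O4

Heavy atoms from the SMILES: 2 Br, 9 C, 1 Cl, 1 I, 2 N, 4 O.
Implicit hydrogens by atom environment:
  4 × C: 1 H each → 4
  3 × O: no H
  2 × Br: no H
  2 × C: 2 H each → 4
  2 × C: no H
  1 × C: 3 H
  1 × Cl: no H
  1 × I: no H
  1 × N: 1 H
  1 × N (charge +1): no H
  1 × O (charge -1): no H
  Total hydrogens = 12.
Molecular formula: C9H12Br2ClIN2O4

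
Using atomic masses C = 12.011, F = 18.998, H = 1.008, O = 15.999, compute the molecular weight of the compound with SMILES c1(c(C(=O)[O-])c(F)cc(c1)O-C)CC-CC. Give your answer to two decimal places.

Molecular formula: C12H14FO3-.
M = 12×12.011 + 1×18.998 + 14×1.008 + 3×15.999 = 225.24 g/mol.

225.24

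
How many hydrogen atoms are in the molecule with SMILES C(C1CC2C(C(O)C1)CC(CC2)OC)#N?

Hydrogens are implicit in SMILES; fill each atom to its normal valence:
  5 × C: 2 H each → 10
  5 × C: 1 H each → 5
  1 × C: 3 H
  1 × C: no H
  1 × N: no H
  1 × O: 1 H
  1 × O: no H
  Total hydrogens = 19.

19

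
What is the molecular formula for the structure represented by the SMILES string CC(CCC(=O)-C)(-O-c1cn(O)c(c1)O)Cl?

C10H14ClNO4

Heavy atoms from the SMILES: 10 C, 1 Cl, 1 N, 4 O.
Implicit hydrogens by atom environment:
  2 × C: 3 H each → 6
  2 × C: 2 H each → 4
  2 × C (aromatic): 1 H each → 2
  2 × C (aromatic): no H
  2 × C: no H
  2 × O: 1 H each → 2
  2 × O: no H
  1 × Cl: no H
  1 × N (aromatic): no H
  Total hydrogens = 14.
Molecular formula: C10H14ClNO4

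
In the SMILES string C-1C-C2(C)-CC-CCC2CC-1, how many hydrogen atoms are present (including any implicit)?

20

Hydrogens are implicit in SMILES; fill each atom to its normal valence:
  8 × C: 2 H each → 16
  1 × C: 3 H
  1 × C: 1 H
  1 × C: no H
  Total hydrogens = 20.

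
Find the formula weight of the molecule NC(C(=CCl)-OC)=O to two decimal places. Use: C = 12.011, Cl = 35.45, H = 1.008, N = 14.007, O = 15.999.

Molecular formula: C4H6ClNO2.
M = 4×12.011 + 1×35.45 + 6×1.008 + 1×14.007 + 2×15.999 = 135.55 g/mol.

135.55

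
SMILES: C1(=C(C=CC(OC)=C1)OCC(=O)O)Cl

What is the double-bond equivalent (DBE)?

5

Molecular formula from the SMILES: C9H9ClO4.
DoU = (2C + 2 + N − H − X)/2 = (2·9 + 2 + 0 − 9 − 1)/2 = 10/2 = 5.
(Structurally: 1 ring(s) + 4 π bond(s) = 5.)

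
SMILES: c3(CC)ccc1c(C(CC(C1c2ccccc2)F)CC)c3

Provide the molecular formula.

C20H23F

Heavy atoms from the SMILES: 20 C, 1 F.
Implicit hydrogens by atom environment:
  8 × C (aromatic): 1 H each → 8
  4 × C (aromatic): no H
  3 × C: 2 H each → 6
  3 × C: 1 H each → 3
  2 × C: 3 H each → 6
  1 × F: no H
  Total hydrogens = 23.
Molecular formula: C20H23F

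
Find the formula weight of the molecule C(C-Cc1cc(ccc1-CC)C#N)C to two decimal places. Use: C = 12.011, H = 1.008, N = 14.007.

Molecular formula: C13H17N.
M = 13×12.011 + 17×1.008 + 1×14.007 = 187.29 g/mol.

187.29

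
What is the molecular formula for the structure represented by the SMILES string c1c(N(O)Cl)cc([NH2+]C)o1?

C5H8ClN2O2+

Heavy atoms from the SMILES: 5 C, 1 Cl, 2 N, 2 O.
Implicit hydrogens by atom environment:
  2 × C (aromatic): 1 H each → 2
  2 × C (aromatic): no H
  1 × C: 3 H
  1 × Cl: no H
  1 × N (charge +1): 2 H
  1 × N: no H
  1 × O: 1 H
  1 × O (aromatic): no H
  Total hydrogens = 8.
Net charge +1.
Molecular formula: C5H8ClN2O2+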